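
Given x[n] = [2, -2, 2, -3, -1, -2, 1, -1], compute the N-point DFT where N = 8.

X[k] = Σ(n=0 to 7) x[n] · ω_8^(nk)
where ω_8 = e^(-2πi/8)

Computing each X[k]:
X[0] = -4
X[1] = 4.4142+0.4142i
X[2] = -2
X[3] = 1.5858+2.4142i
X[4] = 12
X[5] = 1.5858-2.4142i
X[6] = -2
X[7] = 4.4142-0.4142i

X = [-4, 4.4142+0.4142i, -2, 1.5858+2.4142i, 12, 1.5858-2.4142i, -2, 4.4142-0.4142i]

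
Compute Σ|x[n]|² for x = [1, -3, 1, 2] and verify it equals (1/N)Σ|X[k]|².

Time domain:
Σ|x[n]|² = |1|² + |-3|² + |1|² + |2|² = 15.0000

Frequency domain:
(1/4)Σ|X[k]|² = (1/4)(|1|² + |5i|² + |3|² + |-5i|²) = (1/4)·60.0000 = 15.0000

Both sides agree, confirming Parseval's theorem.

Σ|x[n]|² = (1/N)Σ|X[k]|² = 15.0000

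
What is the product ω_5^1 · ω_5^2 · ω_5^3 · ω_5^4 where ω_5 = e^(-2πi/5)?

The primitive 5th roots of unity are ω_5^k for k coprime to 5: k ∈ {1, 2, 3, 4}
Their product equals the constant term of the cyclotomic polynomial Φ_5(x) up to sign.
For n ≥ 3, the product of all primitive nth roots of unity is 1. (For n=1 it is 1; for n=2 it is -1.)

1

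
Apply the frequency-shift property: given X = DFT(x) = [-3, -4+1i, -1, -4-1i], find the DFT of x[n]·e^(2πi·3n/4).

Modulation property: DFT(ω_4^(-3n)·x[n]) = X[(k-3) mod 4], so circularly shift X by 3 positions.

X[k-3] = [-4+1i, -1, -4-1i, -3]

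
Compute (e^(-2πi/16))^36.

Since ω_16^16 = 1, powers reduce modulo 16.
36 mod 16 = 4
So ω_16^36 = ω_16^4 = e^(-2πi·4/16)

ω_16^36 = ω_16^4 = -1i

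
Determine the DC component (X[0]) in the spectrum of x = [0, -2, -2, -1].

X[0] = Σ(n=0 to 3) x[n] · ω_4^0 = Σ x[n]
= (0) + (-2) + (-2) + (-1)

X[0] = -5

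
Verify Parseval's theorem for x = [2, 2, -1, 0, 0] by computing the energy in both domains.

Time domain:
Σ|x[n]|² = |2|² + |2|² + |-1|² + |0|² + |0|² = 9.0000

Frequency domain:
(1/5)Σ|X[k]|² = (1/5)(|3|² + |3.4271-1.3143i|² + |0.0729-2.1266i|² + |0.0729+2.1266i|² + |3.4271+1.3143i|²) = (1/5)·45.0000 = 9.0000

Both sides agree, confirming Parseval's theorem.

Σ|x[n]|² = (1/N)Σ|X[k]|² = 9.0000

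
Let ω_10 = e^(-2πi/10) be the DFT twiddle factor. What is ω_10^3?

ω_10^3 = e^(-2πi·3/10)
= cos(-2π·3/10) + i·sin(-2π·3/10)
= cos(-6π/10) + i·sin(-6π/10)

ω_10^3 = cos(-6π/10) + i·sin(-6π/10) = -0.3090-0.9511i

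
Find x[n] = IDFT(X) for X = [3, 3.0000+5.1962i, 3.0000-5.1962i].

x[n] = (1/3) Σ(k=0 to 2) X[k] · e^(2πikn/3)

Computing each x[n]:
x[0] = 3
x[1] = -3
x[2] = 3

x = [3, -3, 3]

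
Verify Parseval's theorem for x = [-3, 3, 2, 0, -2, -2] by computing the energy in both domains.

Time domain:
Σ|x[n]|² = |-3|² + |3|² + |2|² + |0|² + |-2|² + |-2|² = 30.0000

Frequency domain:
(1/6)Σ|X[k]|² = (1/6)(|-2|² + |-2.5000-7.7942i|² + |-3.5000-0.8660i|² + |-4|² + |-3.5000+0.8660i|² + |-2.5000+7.7942i|²) = (1/6)·180.0000 = 30.0000

Both sides agree, confirming Parseval's theorem.

Σ|x[n]|² = (1/N)Σ|X[k]|² = 30.0000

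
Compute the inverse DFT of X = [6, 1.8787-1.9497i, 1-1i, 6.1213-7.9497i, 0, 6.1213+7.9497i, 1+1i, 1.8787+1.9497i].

x[n] = (1/8) Σ(k=0 to 7) X[k] · e^(2πikn/8)

Computing each x[n]:
x[0] = 3
x[1] = 2
x[2] = -1
x[3] = 3
x[4] = -1
x[5] = 0
x[6] = 2
x[7] = -2

x = [3, 2, -1, 3, -1, 0, 2, -2]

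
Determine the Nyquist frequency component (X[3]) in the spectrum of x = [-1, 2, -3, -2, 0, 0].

X[3] = Σ(n=0 to 5) x[n] · ω_6^(3n) where ω_6 = e^(-2πi/6)
= (-1)·ω_6^0 + (2)·ω_6^3 + (-3)·ω_6^6 + (-2)·ω_6^9 + (0)·ω_6^12 + (0)·ω_6^15

X[3] = -4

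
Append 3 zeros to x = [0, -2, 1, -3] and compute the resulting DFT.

Original 4-point DFT: [-4, -1-1i, 6, -1+1i]
Zero-padded 7-point DFT provides frequency interpolation.

DFT_7([x, 0, ...]) = [-4, 1.2334+1.8904i, -2.3264+0.0382i, 3.0930+4.5744i, 3.0930-4.5744i, -2.3264-0.0382i, 1.2334-1.8904i]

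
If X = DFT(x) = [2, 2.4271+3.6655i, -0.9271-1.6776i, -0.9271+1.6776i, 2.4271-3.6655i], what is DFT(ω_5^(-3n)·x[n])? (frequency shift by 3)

Modulation property: DFT(ω_5^(-3n)·x[n]) = X[(k-3) mod 5], so circularly shift X by 3 positions.

X[k-3] = [-0.9271-1.6776i, -0.9271+1.6776i, 2.4271-3.6655i, 2, 2.4271+3.6655i]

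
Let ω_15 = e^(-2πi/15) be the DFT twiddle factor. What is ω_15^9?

ω_15^9 = e^(-2πi·9/15)
= cos(-2π·9/15) + i·sin(-2π·9/15)
= cos(-18π/15) + i·sin(-18π/15)

ω_15^9 = cos(-18π/15) + i·sin(-18π/15) = -0.8090+0.5878i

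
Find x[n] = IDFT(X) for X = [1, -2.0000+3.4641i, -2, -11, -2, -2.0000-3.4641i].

x[n] = (1/6) Σ(k=0 to 5) X[k] · e^(2πikn/6)

Computing each x[n]:
x[0] = -3
x[1] = 1
x[2] = -2
x[3] = 2
x[4] = 0
x[5] = 3

x = [-3, 1, -2, 2, 0, 3]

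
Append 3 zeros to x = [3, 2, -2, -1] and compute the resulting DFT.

Original 4-point DFT: [2, 5-3i, 0, 5+3i]
Zero-padded 7-point DFT provides frequency interpolation.

DFT_7([x, 0, ...]) = [2, 5.5930+0.8201i, 3.7334-3.5995i, 0.1736-1.4565i, 0.1736+1.4565i, 3.7334+3.5995i, 5.5930-0.8201i]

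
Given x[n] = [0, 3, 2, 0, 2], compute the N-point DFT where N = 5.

X[k] = Σ(n=0 to 4) x[n] · ω_5^(nk)
where ω_5 = e^(-2πi/5)

Computing each X[k]:
X[0] = 7
X[1] = -0.0729-2.1266i
X[2] = -3.4271+1.3143i
X[3] = -3.4271-1.3143i
X[4] = -0.0729+2.1266i

X = [7, -0.0729-2.1266i, -3.4271+1.3143i, -3.4271-1.3143i, -0.0729+2.1266i]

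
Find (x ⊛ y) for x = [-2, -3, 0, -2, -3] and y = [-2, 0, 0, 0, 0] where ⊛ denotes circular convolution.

(x ⊛ y)[n] = Σ(m=0 to 4) x[m] · y[(n-m) mod 5]

Computing each output sample:
(x ⊛ y)[0] = 4
(x ⊛ y)[1] = 6
(x ⊛ y)[2] = 0
(x ⊛ y)[3] = 4
(x ⊛ y)[4] = 6

x ⊛ y = [4, 6, 0, 4, 6]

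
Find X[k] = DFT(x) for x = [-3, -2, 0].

X[k] = Σ(n=0 to 2) x[n] · ω_3^(nk)
where ω_3 = e^(-2πi/3)

Computing each X[k]:
X[0] = -5
X[1] = -2.0000+1.7321i
X[2] = -2.0000-1.7321i

X = [-5, -2.0000+1.7321i, -2.0000-1.7321i]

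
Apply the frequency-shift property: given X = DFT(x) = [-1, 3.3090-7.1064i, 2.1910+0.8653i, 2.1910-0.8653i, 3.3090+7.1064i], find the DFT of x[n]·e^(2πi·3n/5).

Modulation property: DFT(ω_5^(-3n)·x[n]) = X[(k-3) mod 5], so circularly shift X by 3 positions.

X[k-3] = [2.1910+0.8653i, 2.1910-0.8653i, 3.3090+7.1064i, -1, 3.3090-7.1064i]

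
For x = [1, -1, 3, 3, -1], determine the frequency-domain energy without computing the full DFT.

Parseval: Σ|x[n]|² = (1/N)Σ|X[k]|², so Σ|X[k]|² = N·Σ|x[n]|² = 5·21.0000

Σ|X[k]|² = N·Σ|x[n]|² = 5·21.0000 = 105.0000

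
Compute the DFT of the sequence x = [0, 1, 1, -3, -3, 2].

X[k] = Σ(n=0 to 5) x[n] · ω_6^(nk)
where ω_6 = e^(-2πi/6)

Computing each X[k]:
X[0] = -2
X[1] = 5.5000-2.5981i
X[2] = -3.5000+4.3301i
X[3] = -2
X[4] = -3.5000-4.3301i
X[5] = 5.5000+2.5981i

X = [-2, 5.5000-2.5981i, -3.5000+4.3301i, -2, -3.5000-4.3301i, 5.5000+2.5981i]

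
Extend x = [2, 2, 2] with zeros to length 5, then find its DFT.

Original 3-point DFT: [6, 0, 0]
Zero-padded 5-point DFT provides frequency interpolation.

DFT_5([x, 0, ...]) = [6, 1.0000-3.0777i, 1.0000+0.7265i, 1.0000-0.7265i, 1.0000+3.0777i]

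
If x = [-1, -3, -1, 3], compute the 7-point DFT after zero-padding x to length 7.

Original 4-point DFT: [-2, 6i, -2, -6i]
Zero-padded 7-point DFT provides frequency interpolation.

DFT_7([x, 0, ...]) = [-2, -5.3509+2.0188i, 2.4390+4.8364i, 0.4119-2.4050i, 0.4119+2.4050i, 2.4390-4.8364i, -5.3509-2.0188i]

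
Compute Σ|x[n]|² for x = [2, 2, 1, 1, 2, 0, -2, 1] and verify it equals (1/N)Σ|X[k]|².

Time domain:
Σ|x[n]|² = |2|² + |2|² + |1|² + |1|² + |2|² + |0|² + |-2|² + |1|² = 19.0000

Frequency domain:
(1/8)Σ|X[k]|² = (1/8)(|7|² + |1.4142-4.4142i|² + |5|² + |-1.4142+1.5858i|² + |-1|² + |-1.4142-1.5858i|² + |5|² + |1.4142+4.4142i|²) = (1/8)·152.0000 = 19.0000

Both sides agree, confirming Parseval's theorem.

Σ|x[n]|² = (1/N)Σ|X[k]|² = 19.0000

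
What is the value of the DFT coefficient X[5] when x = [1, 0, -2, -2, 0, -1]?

X[5] = Σ(n=0 to 5) x[n] · ω_6^(5n) where ω_6 = e^(-2πi/6)
= (1)·ω_6^0 + (0)·ω_6^5 + (-2)·ω_6^10 + (-2)·ω_6^15 + (0)·ω_6^20 + (-1)·ω_6^25

X[5] = 3.5000-0.8660i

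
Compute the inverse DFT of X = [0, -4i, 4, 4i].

x[n] = (1/4) Σ(k=0 to 3) X[k] · e^(2πikn/4)

Computing each x[n]:
x[0] = 1
x[1] = 1
x[2] = 1
x[3] = -3

x = [1, 1, 1, -3]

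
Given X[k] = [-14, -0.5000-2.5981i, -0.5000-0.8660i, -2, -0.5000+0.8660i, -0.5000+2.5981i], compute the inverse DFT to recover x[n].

x[n] = (1/6) Σ(k=0 to 5) X[k] · e^(2πikn/6)

Computing each x[n]:
x[0] = -3
x[1] = -1
x[2] = -2
x[3] = -2
x[4] = -3
x[5] = -3

x = [-3, -1, -2, -2, -3, -3]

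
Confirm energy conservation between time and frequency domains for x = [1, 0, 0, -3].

Time domain:
Σ|x[n]|² = |1|² + |0|² + |0|² + |-3|² = 10.0000

Frequency domain:
(1/4)Σ|X[k]|² = (1/4)(|-2|² + |1-3i|² + |4|² + |1+3i|²) = (1/4)·40.0000 = 10.0000

Both sides agree, confirming Parseval's theorem.

Σ|x[n]|² = (1/N)Σ|X[k]|² = 10.0000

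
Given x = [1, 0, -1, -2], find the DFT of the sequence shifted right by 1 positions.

Time shift by 1: X_shifted[k] = ω_4^(1k) · X[k]
Shifted x = [-2, 1, 0, -1]

DFT(x[n-1]) = [-2, -2-2i, -2, -2+2i]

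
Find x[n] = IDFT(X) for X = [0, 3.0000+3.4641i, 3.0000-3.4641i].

x[n] = (1/3) Σ(k=0 to 2) X[k] · e^(2πikn/3)

Computing each x[n]:
x[0] = 2
x[1] = -3
x[2] = 1

x = [2, -3, 1]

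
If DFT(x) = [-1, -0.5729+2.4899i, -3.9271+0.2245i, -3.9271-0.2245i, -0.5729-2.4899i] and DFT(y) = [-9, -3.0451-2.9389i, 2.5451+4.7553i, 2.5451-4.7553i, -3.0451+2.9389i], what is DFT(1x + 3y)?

By linearity: DFT(1x + 3y) = 1·DFT(x) + 3·DFT(y)
= 1·[-1, -0.5729+2.4899i, -3.9271+0.2245i, -3.9271-0.2245i, -0.5729-2.4899i] + 3·[-9, -3.0451-2.9389i, 2.5451+4.7553i, 2.5451-4.7553i, -3.0451+2.9389i]

Computing element-wise:
Z[0] = 1·(-1) + 3·(-9) = -28
Z[1] = 1·(-0.5729+2.4899i) + 3·(-3.0451-2.9389i) = -9.7082-6.3268i
Z[2] = 1·(-3.9271+0.2245i) + 3·(2.5451+4.7553i) = 3.7082+14.4904i
Z[3] = 1·(-3.9271-0.2245i) + 3·(2.5451-4.7553i) = 3.7082-14.4904i
Z[4] = 1·(-0.5729-2.4899i) + 3·(-3.0451+2.9389i) = -9.7082+6.3268i

DFT(1x + 3y) = 1·X + 3·Y = [-28, -9.7082-6.3268i, 3.7082+14.4904i, 3.7082-14.4904i, -9.7082+6.3268i]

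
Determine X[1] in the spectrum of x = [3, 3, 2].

X[1] = Σ(n=0 to 2) x[n] · ω_3^(1n) where ω_3 = e^(-2πi/3)
= (3)·ω_3^0 + (3)·ω_3^1 + (2)·ω_3^2

X[1] = 0.5000-0.8660i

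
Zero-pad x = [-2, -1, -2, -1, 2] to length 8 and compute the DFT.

Original 5-point DFT: [-4, 0.7361+3.4410i, -3.7361+0.8123i, -3.7361-0.8123i, 0.7361-3.4410i]
Zero-padded 8-point DFT provides frequency interpolation.

DFT_8([x, 0, ...]) = [-4, -4.0000+3.4142i, 2, -4.0000-0.5858i, 0, -4.0000+0.5858i, 2, -4.0000-3.4142i]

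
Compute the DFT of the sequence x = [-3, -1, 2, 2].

X[k] = Σ(n=0 to 3) x[n] · ω_4^(nk)
where ω_4 = e^(-2πi/4)

Computing each X[k]:
X[0] = 0
X[1] = -5+3i
X[2] = -2
X[3] = -5-3i

X = [0, -5+3i, -2, -5-3i]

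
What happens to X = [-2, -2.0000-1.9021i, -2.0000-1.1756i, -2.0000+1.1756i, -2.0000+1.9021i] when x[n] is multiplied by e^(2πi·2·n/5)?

Modulation property: DFT(ω_5^(-2n)·x[n]) = X[(k-2) mod 5], so circularly shift X by 2 positions.

X[k-2] = [-2.0000+1.1756i, -2.0000+1.9021i, -2, -2.0000-1.9021i, -2.0000-1.1756i]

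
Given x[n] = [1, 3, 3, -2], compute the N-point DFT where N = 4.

X[k] = Σ(n=0 to 3) x[n] · ω_4^(nk)
where ω_4 = e^(-2πi/4)

Computing each X[k]:
X[0] = 5
X[1] = -2-5i
X[2] = 3
X[3] = -2+5i

X = [5, -2-5i, 3, -2+5i]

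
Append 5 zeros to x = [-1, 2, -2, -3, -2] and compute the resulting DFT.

Original 5-point DFT: [-6, 3.0451-4.3920i, -2.5451-1.4001i, -2.5451+1.4001i, 3.0451+4.3920i]
Zero-padded 10-point DFT provides frequency interpolation.

DFT_10([x, 0, ...]) = [-6, 2.5451+4.7553i, 3.0451-4.3920i, -3.0451-2.9389i, -2.5451-1.4001i, -4, -2.5451+1.4001i, -3.0451+2.9389i, 3.0451+4.3920i, 2.5451-4.7553i]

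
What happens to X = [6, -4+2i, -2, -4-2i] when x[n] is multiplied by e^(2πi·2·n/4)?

Modulation property: DFT(ω_4^(-2n)·x[n]) = X[(k-2) mod 4], so circularly shift X by 2 positions.

X[k-2] = [-2, -4-2i, 6, -4+2i]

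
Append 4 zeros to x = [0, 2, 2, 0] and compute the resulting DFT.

Original 4-point DFT: [4, -2-2i, 0, -2+2i]
Zero-padded 8-point DFT provides frequency interpolation.

DFT_8([x, 0, ...]) = [4, 1.4142-3.4142i, -2-2i, -1.4142+0.5858i, 0, -1.4142-0.5858i, -2+2i, 1.4142+3.4142i]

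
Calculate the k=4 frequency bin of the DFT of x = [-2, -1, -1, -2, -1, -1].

X[4] = Σ(n=0 to 5) x[n] · ω_6^(4n) where ω_6 = e^(-2πi/6)
= (-2)·ω_6^0 + (-1)·ω_6^4 + (-1)·ω_6^8 + (-2)·ω_6^12 + (-1)·ω_6^16 + (-1)·ω_6^20

X[4] = -2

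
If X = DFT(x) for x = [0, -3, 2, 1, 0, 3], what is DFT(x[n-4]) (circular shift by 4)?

Time shift by 4: X_shifted[k] = ω_6^(4k) · X[k]
Shifted x = [2, 1, 0, 3, 0, -3]

DFT(x[n-4]) = [3, -2.0000-3.4641i, 6.0000-3.4641i, 1, 6.0000+3.4641i, -2.0000+3.4641i]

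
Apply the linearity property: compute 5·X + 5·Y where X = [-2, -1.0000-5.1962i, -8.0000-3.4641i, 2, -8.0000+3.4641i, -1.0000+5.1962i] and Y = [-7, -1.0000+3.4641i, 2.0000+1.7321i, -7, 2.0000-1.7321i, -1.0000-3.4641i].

By linearity: DFT(5x + 5y) = 5·DFT(x) + 5·DFT(y)
= 5·[-2, -1.0000-5.1962i, -8.0000-3.4641i, 2, -8.0000+3.4641i, -1.0000+5.1962i] + 5·[-7, -1.0000+3.4641i, 2.0000+1.7321i, -7, 2.0000-1.7321i, -1.0000-3.4641i]

Computing element-wise:
Z[0] = 5·(-2) + 5·(-7) = -45
Z[1] = 5·(-1.0000-5.1962i) + 5·(-1.0000+3.4641i) = -10.0000-8.6605i
Z[2] = 5·(-8.0000-3.4641i) + 5·(2.0000+1.7321i) = -30.0000-8.6600i
Z[3] = 5·(2) + 5·(-7) = -25
Z[4] = 5·(-8.0000+3.4641i) + 5·(2.0000-1.7321i) = -30.0000+8.6600i
Z[5] = 5·(-1.0000+5.1962i) + 5·(-1.0000-3.4641i) = -10.0000+8.6605i

DFT(5x + 5y) = 5·X + 5·Y = [-45, -10.0000-8.6605i, -30.0000-8.6600i, -25, -30.0000+8.6600i, -10.0000+8.6605i]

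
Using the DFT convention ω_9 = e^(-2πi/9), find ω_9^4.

ω_9^4 = e^(-2πi·4/9)
= cos(-2π·4/9) + i·sin(-2π·4/9)
= cos(-8π/9) + i·sin(-8π/9)

ω_9^4 = cos(-8π/9) + i·sin(-8π/9) = -0.9397-0.3420i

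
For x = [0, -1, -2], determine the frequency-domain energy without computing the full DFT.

Parseval: Σ|x[n]|² = (1/N)Σ|X[k]|², so Σ|X[k]|² = N·Σ|x[n]|² = 3·5.0000

Σ|X[k]|² = N·Σ|x[n]|² = 3·5.0000 = 15.0000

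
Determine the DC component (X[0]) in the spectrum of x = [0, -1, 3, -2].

X[0] = Σ(n=0 to 3) x[n] · ω_4^0 = Σ x[n]
= (0) + (-1) + (3) + (-2)

X[0] = 0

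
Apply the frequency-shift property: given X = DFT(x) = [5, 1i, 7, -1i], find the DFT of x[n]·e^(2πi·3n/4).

Modulation property: DFT(ω_4^(-3n)·x[n]) = X[(k-3) mod 4], so circularly shift X by 3 positions.

X[k-3] = [1i, 7, -1i, 5]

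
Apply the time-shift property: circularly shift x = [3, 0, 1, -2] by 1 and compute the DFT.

Time shift by 1: X_shifted[k] = ω_4^(1k) · X[k]
Shifted x = [-2, 3, 0, 1]

DFT(x[n-1]) = [2, -2-2i, -6, -2+2i]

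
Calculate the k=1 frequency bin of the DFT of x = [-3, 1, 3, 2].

X[1] = Σ(n=0 to 3) x[n] · ω_4^(1n) where ω_4 = e^(-2πi/4)
= (-3)·ω_4^0 + (1)·ω_4^1 + (3)·ω_4^2 + (2)·ω_4^3

X[1] = -6+1i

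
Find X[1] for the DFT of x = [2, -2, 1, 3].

X[1] = Σ(n=0 to 3) x[n] · ω_4^(1n) where ω_4 = e^(-2πi/4)
= (2)·ω_4^0 + (-2)·ω_4^1 + (1)·ω_4^2 + (3)·ω_4^3

X[1] = 1+5i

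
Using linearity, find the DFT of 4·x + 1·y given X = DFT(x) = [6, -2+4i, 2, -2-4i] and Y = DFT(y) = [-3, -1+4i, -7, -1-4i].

By linearity: DFT(4x + 1y) = 4·DFT(x) + 1·DFT(y)
= 4·[6, -2+4i, 2, -2-4i] + 1·[-3, -1+4i, -7, -1-4i]

Computing element-wise:
Z[0] = 4·(6) + 1·(-3) = 21
Z[1] = 4·(-2+4i) + 1·(-1+4i) = -9+20i
Z[2] = 4·(2) + 1·(-7) = 1
Z[3] = 4·(-2-4i) + 1·(-1-4i) = -9-20i

DFT(4x + 1y) = 4·X + 1·Y = [21, -9+20i, 1, -9-20i]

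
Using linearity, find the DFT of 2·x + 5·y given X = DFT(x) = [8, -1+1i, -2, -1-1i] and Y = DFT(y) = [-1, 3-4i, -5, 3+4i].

By linearity: DFT(2x + 5y) = 2·DFT(x) + 5·DFT(y)
= 2·[8, -1+1i, -2, -1-1i] + 5·[-1, 3-4i, -5, 3+4i]

Computing element-wise:
Z[0] = 2·(8) + 5·(-1) = 11
Z[1] = 2·(-1+1i) + 5·(3-4i) = 13-18i
Z[2] = 2·(-2) + 5·(-5) = -29
Z[3] = 2·(-1-1i) + 5·(3+4i) = 13+18i

DFT(2x + 5y) = 2·X + 5·Y = [11, 13-18i, -29, 13+18i]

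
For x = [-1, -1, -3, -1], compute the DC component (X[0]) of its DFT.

X[0] = Σ(n=0 to 3) x[n] · ω_4^0 = Σ x[n]
= (-1) + (-1) + (-3) + (-1)

X[0] = -6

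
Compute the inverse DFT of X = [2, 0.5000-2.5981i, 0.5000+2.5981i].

x[n] = (1/3) Σ(k=0 to 2) X[k] · e^(2πikn/3)

Computing each x[n]:
x[0] = 1
x[1] = 2
x[2] = -1

x = [1, 2, -1]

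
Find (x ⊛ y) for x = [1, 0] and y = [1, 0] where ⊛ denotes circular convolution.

(x ⊛ y)[n] = Σ(m=0 to 1) x[m] · y[(n-m) mod 2]

Computing each output sample:
(x ⊛ y)[0] = 1
(x ⊛ y)[1] = 0

x ⊛ y = [1, 0]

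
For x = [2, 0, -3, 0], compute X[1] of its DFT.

X[1] = Σ(n=0 to 3) x[n] · ω_4^(1n) where ω_4 = e^(-2πi/4)
= (2)·ω_4^0 + (0)·ω_4^1 + (-3)·ω_4^2 + (0)·ω_4^3

X[1] = 5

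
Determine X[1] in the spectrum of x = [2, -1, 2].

X[1] = Σ(n=0 to 2) x[n] · ω_3^(1n) where ω_3 = e^(-2πi/3)
= (2)·ω_3^0 + (-1)·ω_3^1 + (2)·ω_3^2

X[1] = 1.5000+2.5981i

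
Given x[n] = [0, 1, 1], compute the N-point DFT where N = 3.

X[k] = Σ(n=0 to 2) x[n] · ω_3^(nk)
where ω_3 = e^(-2πi/3)

Computing each X[k]:
X[0] = 2
X[1] = -1
X[2] = -1

X = [2, -1, -1]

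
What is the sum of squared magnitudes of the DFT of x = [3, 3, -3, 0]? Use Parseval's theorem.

Parseval: Σ|x[n]|² = (1/N)Σ|X[k]|², so Σ|X[k]|² = N·Σ|x[n]|² = 4·27.0000

Σ|X[k]|² = N·Σ|x[n]|² = 4·27.0000 = 108.0000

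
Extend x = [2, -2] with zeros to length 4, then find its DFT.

Original 2-point DFT: [0, 4]
Zero-padded 4-point DFT provides frequency interpolation.

DFT_4([x, 0, ...]) = [0, 2+2i, 4, 2-2i]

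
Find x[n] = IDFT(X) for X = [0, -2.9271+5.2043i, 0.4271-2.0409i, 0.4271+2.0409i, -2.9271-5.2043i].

x[n] = (1/5) Σ(k=0 to 4) X[k] · e^(2πikn/5)

Computing each x[n]:
x[0] = -1
x[1] = -2
x[2] = -1
x[3] = 3
x[4] = 1

x = [-1, -2, -1, 3, 1]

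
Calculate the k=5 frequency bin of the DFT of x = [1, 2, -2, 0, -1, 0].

X[5] = Σ(n=0 to 5) x[n] · ω_6^(5n) where ω_6 = e^(-2πi/6)
= (1)·ω_6^0 + (2)·ω_6^5 + (-2)·ω_6^10 + (0)·ω_6^15 + (-1)·ω_6^20 + (0)·ω_6^25

X[5] = 3.5000+0.8660i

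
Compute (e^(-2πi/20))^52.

Since ω_20^20 = 1, powers reduce modulo 20.
52 mod 20 = 12
So ω_20^52 = ω_20^12 = e^(-2πi·12/20)

ω_20^52 = ω_20^12 = -0.8090+0.5878i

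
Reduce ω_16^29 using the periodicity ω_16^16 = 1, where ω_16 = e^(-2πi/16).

Since ω_16^16 = 1, powers reduce modulo 16.
29 mod 16 = 13
So ω_16^29 = ω_16^13 = e^(-2πi·13/16)

ω_16^29 = ω_16^13 = 0.3827+0.9239i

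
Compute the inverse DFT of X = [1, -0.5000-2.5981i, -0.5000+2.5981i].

x[n] = (1/3) Σ(k=0 to 2) X[k] · e^(2πikn/3)

Computing each x[n]:
x[0] = 0
x[1] = 2
x[2] = -1

x = [0, 2, -1]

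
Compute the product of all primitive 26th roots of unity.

The primitive 26th roots of unity are ω_26^k for k coprime to 26: k ∈ {1, 3, 5, 7, 9, 11, 15, 17, 19, 21, 23, 25}
Their product equals the constant term of the cyclotomic polynomial Φ_26(x) up to sign.
For n ≥ 3, the product of all primitive nth roots of unity is 1. (For n=1 it is 1; for n=2 it is -1.)

1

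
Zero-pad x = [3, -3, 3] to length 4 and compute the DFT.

Original 3-point DFT: [3, 3.0000+5.1962i, 3.0000-5.1962i]
Zero-padded 4-point DFT provides frequency interpolation.

DFT_4([x, 0, ...]) = [3, 3i, 9, -3i]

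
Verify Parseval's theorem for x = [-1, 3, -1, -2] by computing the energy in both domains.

Time domain:
Σ|x[n]|² = |-1|² + |3|² + |-1|² + |-2|² = 15.0000

Frequency domain:
(1/4)Σ|X[k]|² = (1/4)(|-1|² + |-5i|² + |-3|² + |5i|²) = (1/4)·60.0000 = 15.0000

Both sides agree, confirming Parseval's theorem.

Σ|x[n]|² = (1/N)Σ|X[k]|² = 15.0000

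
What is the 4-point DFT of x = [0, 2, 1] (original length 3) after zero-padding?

Original 3-point DFT: [3, -1.5000-0.8660i, -1.5000+0.8660i]
Zero-padded 4-point DFT provides frequency interpolation.

DFT_4([x, 0, ...]) = [3, -1-2i, -1, -1+2i]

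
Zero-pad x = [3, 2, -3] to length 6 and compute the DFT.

Original 3-point DFT: [2, 3.5000-4.3301i, 3.5000+4.3301i]
Zero-padded 6-point DFT provides frequency interpolation.

DFT_6([x, 0, ...]) = [2, 5.5000+0.8660i, 3.5000-4.3301i, -2, 3.5000+4.3301i, 5.5000-0.8660i]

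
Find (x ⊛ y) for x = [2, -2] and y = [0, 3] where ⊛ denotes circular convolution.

(x ⊛ y)[n] = Σ(m=0 to 1) x[m] · y[(n-m) mod 2]

Computing each output sample:
(x ⊛ y)[0] = -6
(x ⊛ y)[1] = 6

x ⊛ y = [-6, 6]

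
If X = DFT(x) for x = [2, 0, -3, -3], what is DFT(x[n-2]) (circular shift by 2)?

Time shift by 2: X_shifted[k] = ω_4^(2k) · X[k]
Shifted x = [-3, -3, 2, 0]

DFT(x[n-2]) = [-4, -5+3i, 2, -5-3i]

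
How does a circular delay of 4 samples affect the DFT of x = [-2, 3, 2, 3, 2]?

Time shift by 4: X_shifted[k] = ω_5^(4k) · X[k]
Shifted x = [3, 2, 3, 2, -2]

DFT(x[n-4]) = [8, -1.0451-4.3920i, 4.5451-1.4001i, 4.5451+1.4001i, -1.0451+4.3920i]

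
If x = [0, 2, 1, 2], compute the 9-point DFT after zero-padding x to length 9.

Original 4-point DFT: [5, -1, -3, -1]
Zero-padded 9-point DFT provides frequency interpolation.

DFT_9([x, 0, ...]) = [5, 0.7057-4.0024i, -1.5924-0.5796i, 0.5000-0.8660i, -2.1133-1.7733i, -2.1133+1.7733i, 0.5000+0.8660i, -1.5924+0.5796i, 0.7057+4.0024i]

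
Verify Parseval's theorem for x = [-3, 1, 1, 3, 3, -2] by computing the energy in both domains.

Time domain:
Σ|x[n]|² = |-3|² + |1|² + |1|² + |3|² + |3|² + |-2|² = 33.0000

Frequency domain:
(1/6)Σ|X[k]|² = (1/6)(|3|² + |-8.5000-0.8660i|² + |-1.5000-4.3301i|² + |-1|² + |-1.5000+4.3301i|² + |-8.5000+0.8660i|²) = (1/6)·198.0000 = 33.0000

Both sides agree, confirming Parseval's theorem.

Σ|x[n]|² = (1/N)Σ|X[k]|² = 33.0000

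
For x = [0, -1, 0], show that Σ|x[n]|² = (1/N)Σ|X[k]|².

Time domain:
Σ|x[n]|² = |0|² + |-1|² + |0|² = 1.0000

Frequency domain:
(1/3)Σ|X[k]|² = (1/3)(|-1|² + |0.5000+0.8660i|² + |0.5000-0.8660i|²) = (1/3)·3.0000 = 1.0000

Both sides agree, confirming Parseval's theorem.

Σ|x[n]|² = (1/N)Σ|X[k]|² = 1.0000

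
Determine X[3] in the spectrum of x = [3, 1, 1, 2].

X[3] = Σ(n=0 to 3) x[n] · ω_4^(3n) where ω_4 = e^(-2πi/4)
= (3)·ω_4^0 + (1)·ω_4^3 + (1)·ω_4^6 + (2)·ω_4^9

X[3] = 2-1i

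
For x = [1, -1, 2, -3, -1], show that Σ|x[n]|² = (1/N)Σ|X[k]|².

Time domain:
Σ|x[n]|² = |1|² + |-1|² + |2|² + |-3|² + |-1|² = 16.0000

Frequency domain:
(1/5)Σ|X[k]|² = (1/5)(|-2|² + |1.1910-2.9389i|² + |2.3090+4.7553i|² + |2.3090-4.7553i|² + |1.1910+2.9389i|²) = (1/5)·80.0000 = 16.0000

Both sides agree, confirming Parseval's theorem.

Σ|x[n]|² = (1/N)Σ|X[k]|² = 16.0000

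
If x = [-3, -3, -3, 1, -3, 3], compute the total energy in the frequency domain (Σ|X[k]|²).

Parseval: Σ|x[n]|² = (1/N)Σ|X[k]|², so Σ|X[k]|² = N·Σ|x[n]|² = 6·46.0000

Σ|X[k]|² = N·Σ|x[n]|² = 6·46.0000 = 276.0000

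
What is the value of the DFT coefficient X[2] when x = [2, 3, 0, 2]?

X[2] = Σ(n=0 to 3) x[n] · ω_4^(2n) where ω_4 = e^(-2πi/4)
= (2)·ω_4^0 + (3)·ω_4^2 + (0)·ω_4^4 + (2)·ω_4^6

X[2] = -3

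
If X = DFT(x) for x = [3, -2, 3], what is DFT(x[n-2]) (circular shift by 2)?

Time shift by 2: X_shifted[k] = ω_3^(2k) · X[k]
Shifted x = [-2, 3, 3]

DFT(x[n-2]) = [4, -5, -5]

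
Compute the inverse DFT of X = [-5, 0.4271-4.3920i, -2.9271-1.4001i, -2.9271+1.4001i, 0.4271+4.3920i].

x[n] = (1/5) Σ(k=0 to 4) X[k] · e^(2πikn/5)

Computing each x[n]:
x[0] = -2
x[1] = 2
x[2] = -1
x[3] = -2
x[4] = -2

x = [-2, 2, -1, -2, -2]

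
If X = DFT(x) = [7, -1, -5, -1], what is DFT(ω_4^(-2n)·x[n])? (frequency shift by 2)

Modulation property: DFT(ω_4^(-2n)·x[n]) = X[(k-2) mod 4], so circularly shift X by 2 positions.

X[k-2] = [-5, -1, 7, -1]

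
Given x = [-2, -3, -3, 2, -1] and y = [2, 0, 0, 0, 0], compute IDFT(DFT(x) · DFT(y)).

(x ⊛ y)[n] = Σ(m=0 to 4) x[m] · y[(n-m) mod 5]

Computing each output sample:
(x ⊛ y)[0] = -4
(x ⊛ y)[1] = -6
(x ⊛ y)[2] = -6
(x ⊛ y)[3] = 4
(x ⊛ y)[4] = -2

x ⊛ y = [-4, -6, -6, 4, -2]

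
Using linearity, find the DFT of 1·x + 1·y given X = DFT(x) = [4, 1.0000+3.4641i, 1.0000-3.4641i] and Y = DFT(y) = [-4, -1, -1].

By linearity: DFT(1x + 1y) = 1·DFT(x) + 1·DFT(y)
= 1·[4, 1.0000+3.4641i, 1.0000-3.4641i] + 1·[-4, -1, -1]

Computing element-wise:
Z[0] = 1·(4) + 1·(-4) = 0
Z[1] = 1·(1.0000+3.4641i) + 1·(-1) = 3.4641i
Z[2] = 1·(1.0000-3.4641i) + 1·(-1) = -3.4641i

DFT(1x + 1y) = 1·X + 1·Y = [0, 3.4641i, -3.4641i]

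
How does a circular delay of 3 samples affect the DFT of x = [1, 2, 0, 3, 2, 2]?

Time shift by 3: X_shifted[k] = ω_6^(3k) · X[k]
Shifted x = [3, 2, 2, 1, 2, 0]

DFT(x[n-3]) = [10, 1.0000-1.7321i, 1.0000-1.7321i, 4, 1.0000+1.7321i, 1.0000+1.7321i]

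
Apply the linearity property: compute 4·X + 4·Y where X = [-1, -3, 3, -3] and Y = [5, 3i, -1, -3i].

By linearity: DFT(4x + 4y) = 4·DFT(x) + 4·DFT(y)
= 4·[-1, -3, 3, -3] + 4·[5, 3i, -1, -3i]

Computing element-wise:
Z[0] = 4·(-1) + 4·(5) = 16
Z[1] = 4·(-3) + 4·(3i) = -12+12i
Z[2] = 4·(3) + 4·(-1) = 8
Z[3] = 4·(-3) + 4·(-3i) = -12-12i

DFT(4x + 4y) = 4·X + 4·Y = [16, -12+12i, 8, -12-12i]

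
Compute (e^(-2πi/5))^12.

Since ω_5^5 = 1, powers reduce modulo 5.
12 mod 5 = 2
So ω_5^12 = ω_5^2 = e^(-2πi·2/5)

ω_5^12 = ω_5^2 = -0.8090-0.5878i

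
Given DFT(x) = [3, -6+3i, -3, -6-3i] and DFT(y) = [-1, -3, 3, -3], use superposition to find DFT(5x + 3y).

By linearity: DFT(5x + 3y) = 5·DFT(x) + 3·DFT(y)
= 5·[3, -6+3i, -3, -6-3i] + 3·[-1, -3, 3, -3]

Computing element-wise:
Z[0] = 5·(3) + 3·(-1) = 12
Z[1] = 5·(-6+3i) + 3·(-3) = -39+15i
Z[2] = 5·(-3) + 3·(3) = -6
Z[3] = 5·(-6-3i) + 3·(-3) = -39-15i

DFT(5x + 3y) = 5·X + 3·Y = [12, -39+15i, -6, -39-15i]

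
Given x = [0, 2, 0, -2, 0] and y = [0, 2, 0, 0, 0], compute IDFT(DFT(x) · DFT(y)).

(x ⊛ y)[n] = Σ(m=0 to 4) x[m] · y[(n-m) mod 5]

Computing each output sample:
(x ⊛ y)[0] = 0
(x ⊛ y)[1] = 0
(x ⊛ y)[2] = 4
(x ⊛ y)[3] = 0
(x ⊛ y)[4] = -4

x ⊛ y = [0, 0, 4, 0, -4]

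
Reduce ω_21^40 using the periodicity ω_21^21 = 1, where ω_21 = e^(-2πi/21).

Since ω_21^21 = 1, powers reduce modulo 21.
40 mod 21 = 19
So ω_21^40 = ω_21^19 = e^(-2πi·19/21)

ω_21^40 = ω_21^19 = 0.8262+0.5633i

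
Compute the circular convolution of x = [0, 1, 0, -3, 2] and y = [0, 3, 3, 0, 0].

(x ⊛ y)[n] = Σ(m=0 to 4) x[m] · y[(n-m) mod 5]

Computing each output sample:
(x ⊛ y)[0] = -3
(x ⊛ y)[1] = 6
(x ⊛ y)[2] = 3
(x ⊛ y)[3] = 3
(x ⊛ y)[4] = -9

x ⊛ y = [-3, 6, 3, 3, -9]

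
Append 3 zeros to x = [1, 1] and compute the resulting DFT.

Original 2-point DFT: [2, 0]
Zero-padded 5-point DFT provides frequency interpolation.

DFT_5([x, 0, ...]) = [2, 1.3090-0.9511i, 0.1910-0.5878i, 0.1910+0.5878i, 1.3090+0.9511i]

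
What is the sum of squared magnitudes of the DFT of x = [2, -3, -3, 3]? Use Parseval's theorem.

Parseval: Σ|x[n]|² = (1/N)Σ|X[k]|², so Σ|X[k]|² = N·Σ|x[n]|² = 4·31.0000

Σ|X[k]|² = N·Σ|x[n]|² = 4·31.0000 = 124.0000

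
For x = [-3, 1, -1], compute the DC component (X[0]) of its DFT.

X[0] = Σ(n=0 to 2) x[n] · ω_3^0 = Σ x[n]
= (-3) + (1) + (-1)

X[0] = -3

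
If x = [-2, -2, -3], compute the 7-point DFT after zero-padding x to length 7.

Original 3-point DFT: [-7, 0.5000-0.8660i, 0.5000+0.8660i]
Zero-padded 7-point DFT provides frequency interpolation.

DFT_7([x, 0, ...]) = [-7, -2.5794+4.4884i, 1.1479+0.6482i, -2.0685-1.4777i, -2.0685+1.4777i, 1.1479-0.6482i, -2.5794-4.4884i]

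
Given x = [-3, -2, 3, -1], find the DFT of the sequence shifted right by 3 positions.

Time shift by 3: X_shifted[k] = ω_4^(3k) · X[k]
Shifted x = [-2, 3, -1, -3]

DFT(x[n-3]) = [-3, -1-6i, -3, -1+6i]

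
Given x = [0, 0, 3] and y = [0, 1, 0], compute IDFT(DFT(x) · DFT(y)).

(x ⊛ y)[n] = Σ(m=0 to 2) x[m] · y[(n-m) mod 3]

Computing each output sample:
(x ⊛ y)[0] = 3
(x ⊛ y)[1] = 0
(x ⊛ y)[2] = 0

x ⊛ y = [3, 0, 0]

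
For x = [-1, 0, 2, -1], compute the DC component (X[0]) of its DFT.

X[0] = Σ(n=0 to 3) x[n] · ω_4^0 = Σ x[n]
= (-1) + (0) + (2) + (-1)

X[0] = 0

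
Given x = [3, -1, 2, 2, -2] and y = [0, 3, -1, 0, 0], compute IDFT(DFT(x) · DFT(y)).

(x ⊛ y)[n] = Σ(m=0 to 4) x[m] · y[(n-m) mod 5]

Computing each output sample:
(x ⊛ y)[0] = -8
(x ⊛ y)[1] = 11
(x ⊛ y)[2] = -6
(x ⊛ y)[3] = 7
(x ⊛ y)[4] = 4

x ⊛ y = [-8, 11, -6, 7, 4]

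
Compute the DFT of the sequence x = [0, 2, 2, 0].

X[k] = Σ(n=0 to 3) x[n] · ω_4^(nk)
where ω_4 = e^(-2πi/4)

Computing each X[k]:
X[0] = 4
X[1] = -2-2i
X[2] = 0
X[3] = -2+2i

X = [4, -2-2i, 0, -2+2i]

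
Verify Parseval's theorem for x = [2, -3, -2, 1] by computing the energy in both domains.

Time domain:
Σ|x[n]|² = |2|² + |-3|² + |-2|² + |1|² = 18.0000

Frequency domain:
(1/4)Σ|X[k]|² = (1/4)(|-2|² + |4+4i|² + |2|² + |4-4i|²) = (1/4)·72.0000 = 18.0000

Both sides agree, confirming Parseval's theorem.

Σ|x[n]|² = (1/N)Σ|X[k]|² = 18.0000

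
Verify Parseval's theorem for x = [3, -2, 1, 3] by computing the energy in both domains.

Time domain:
Σ|x[n]|² = |3|² + |-2|² + |1|² + |3|² = 23.0000

Frequency domain:
(1/4)Σ|X[k]|² = (1/4)(|5|² + |2+5i|² + |3|² + |2-5i|²) = (1/4)·92.0000 = 23.0000

Both sides agree, confirming Parseval's theorem.

Σ|x[n]|² = (1/N)Σ|X[k]|² = 23.0000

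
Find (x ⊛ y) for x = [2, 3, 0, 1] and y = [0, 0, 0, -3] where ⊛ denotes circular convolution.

(x ⊛ y)[n] = Σ(m=0 to 3) x[m] · y[(n-m) mod 4]

Computing each output sample:
(x ⊛ y)[0] = -9
(x ⊛ y)[1] = 0
(x ⊛ y)[2] = -3
(x ⊛ y)[3] = -6

x ⊛ y = [-9, 0, -3, -6]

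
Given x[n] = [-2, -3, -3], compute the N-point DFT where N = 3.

X[k] = Σ(n=0 to 2) x[n] · ω_3^(nk)
where ω_3 = e^(-2πi/3)

Computing each X[k]:
X[0] = -8
X[1] = 1
X[2] = 1

X = [-8, 1, 1]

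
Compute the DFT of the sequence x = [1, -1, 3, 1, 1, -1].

X[k] = Σ(n=0 to 5) x[n] · ω_6^(nk)
where ω_6 = e^(-2πi/6)

Computing each X[k]:
X[0] = 4
X[1] = -3.0000-1.7321i
X[2] = 1.0000+1.7321i
X[3] = 6
X[4] = 1.0000-1.7321i
X[5] = -3.0000+1.7321i

X = [4, -3.0000-1.7321i, 1.0000+1.7321i, 6, 1.0000-1.7321i, -3.0000+1.7321i]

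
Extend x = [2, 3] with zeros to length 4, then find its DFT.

Original 2-point DFT: [5, -1]
Zero-padded 4-point DFT provides frequency interpolation.

DFT_4([x, 0, ...]) = [5, 2-3i, -1, 2+3i]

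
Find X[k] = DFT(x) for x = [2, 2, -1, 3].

X[k] = Σ(n=0 to 3) x[n] · ω_4^(nk)
where ω_4 = e^(-2πi/4)

Computing each X[k]:
X[0] = 6
X[1] = 3+1i
X[2] = -4
X[3] = 3-1i

X = [6, 3+1i, -4, 3-1i]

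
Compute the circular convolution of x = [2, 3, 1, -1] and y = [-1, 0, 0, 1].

(x ⊛ y)[n] = Σ(m=0 to 3) x[m] · y[(n-m) mod 4]

Computing each output sample:
(x ⊛ y)[0] = 1
(x ⊛ y)[1] = -2
(x ⊛ y)[2] = -2
(x ⊛ y)[3] = 3

x ⊛ y = [1, -2, -2, 3]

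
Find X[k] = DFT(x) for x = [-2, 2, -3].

X[k] = Σ(n=0 to 2) x[n] · ω_3^(nk)
where ω_3 = e^(-2πi/3)

Computing each X[k]:
X[0] = -3
X[1] = -1.5000-4.3301i
X[2] = -1.5000+4.3301i

X = [-3, -1.5000-4.3301i, -1.5000+4.3301i]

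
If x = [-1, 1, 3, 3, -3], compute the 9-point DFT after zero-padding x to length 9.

Original 5-point DFT: [3, -6.4721-3.8042i, 2.4721-2.3511i, 2.4721+2.3511i, -6.4721+3.8042i]
Zero-padded 9-point DFT provides frequency interpolation.

DFT_9([x, 0, ...]) = [3, 1.6061-5.1692i, -7.4436-1.3412i, 1.5000+4.3301i, -1.6625-3.9662i, -1.6625+3.9662i, 1.5000-4.3301i, -7.4436+1.3412i, 1.6061+5.1692i]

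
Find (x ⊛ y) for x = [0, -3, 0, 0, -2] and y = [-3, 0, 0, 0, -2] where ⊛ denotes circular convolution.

(x ⊛ y)[n] = Σ(m=0 to 4) x[m] · y[(n-m) mod 5]

Computing each output sample:
(x ⊛ y)[0] = 6
(x ⊛ y)[1] = 9
(x ⊛ y)[2] = 0
(x ⊛ y)[3] = 4
(x ⊛ y)[4] = 6

x ⊛ y = [6, 9, 0, 4, 6]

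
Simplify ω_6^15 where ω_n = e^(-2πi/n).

Since ω_6^6 = 1, powers reduce modulo 6.
15 mod 6 = 3
So ω_6^15 = ω_6^3 = e^(-2πi·3/6)

ω_6^15 = ω_6^3 = -1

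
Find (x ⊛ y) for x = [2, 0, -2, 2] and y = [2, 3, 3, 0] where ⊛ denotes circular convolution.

(x ⊛ y)[n] = Σ(m=0 to 3) x[m] · y[(n-m) mod 4]

Computing each output sample:
(x ⊛ y)[0] = 4
(x ⊛ y)[1] = 12
(x ⊛ y)[2] = 2
(x ⊛ y)[3] = -2

x ⊛ y = [4, 12, 2, -2]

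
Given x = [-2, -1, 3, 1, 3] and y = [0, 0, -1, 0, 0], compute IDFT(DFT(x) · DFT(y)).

(x ⊛ y)[n] = Σ(m=0 to 4) x[m] · y[(n-m) mod 5]

Computing each output sample:
(x ⊛ y)[0] = -1
(x ⊛ y)[1] = -3
(x ⊛ y)[2] = 2
(x ⊛ y)[3] = 1
(x ⊛ y)[4] = -3

x ⊛ y = [-1, -3, 2, 1, -3]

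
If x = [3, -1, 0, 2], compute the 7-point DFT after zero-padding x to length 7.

Original 4-point DFT: [4, 3+3i, 2, 3-3i]
Zero-padded 7-point DFT provides frequency interpolation.

DFT_7([x, 0, ...]) = [4, 0.5746-0.0859i, 4.4695+2.5386i, 3.4559-1.5160i, 3.4559+1.5160i, 4.4695-2.5386i, 0.5746+0.0859i]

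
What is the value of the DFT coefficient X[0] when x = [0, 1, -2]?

X[0] = Σ(n=0 to 2) x[n] · ω_3^0 = Σ x[n]
= (0) + (1) + (-2)

X[0] = -1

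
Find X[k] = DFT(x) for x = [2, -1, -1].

X[k] = Σ(n=0 to 2) x[n] · ω_3^(nk)
where ω_3 = e^(-2πi/3)

Computing each X[k]:
X[0] = 0
X[1] = 3
X[2] = 3

X = [0, 3, 3]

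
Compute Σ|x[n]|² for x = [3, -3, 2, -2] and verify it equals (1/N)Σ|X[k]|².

Time domain:
Σ|x[n]|² = |3|² + |-3|² + |2|² + |-2|² = 26.0000

Frequency domain:
(1/4)Σ|X[k]|² = (1/4)(|0|² + |1+1i|² + |10|² + |1-1i|²) = (1/4)·104.0000 = 26.0000

Both sides agree, confirming Parseval's theorem.

Σ|x[n]|² = (1/N)Σ|X[k]|² = 26.0000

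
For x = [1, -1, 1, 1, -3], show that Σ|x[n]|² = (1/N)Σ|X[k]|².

Time domain:
Σ|x[n]|² = |1|² + |-1|² + |1|² + |1|² + |-3|² = 13.0000

Frequency domain:
(1/5)Σ|X[k]|² = (1/5)(|-1|² + |-1.8541-1.9021i|² + |4.8541-1.1756i|² + |4.8541+1.1756i|² + |-1.8541+1.9021i|²) = (1/5)·65.0000 = 13.0000

Both sides agree, confirming Parseval's theorem.

Σ|x[n]|² = (1/N)Σ|X[k]|² = 13.0000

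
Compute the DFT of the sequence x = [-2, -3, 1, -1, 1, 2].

X[k] = Σ(n=0 to 5) x[n] · ω_6^(nk)
where ω_6 = e^(-2πi/6)

Computing each X[k]:
X[0] = -2
X[1] = -2.5000+4.3301i
X[2] = -3.5000+4.3301i
X[3] = 2
X[4] = -3.5000-4.3301i
X[5] = -2.5000-4.3301i

X = [-2, -2.5000+4.3301i, -3.5000+4.3301i, 2, -3.5000-4.3301i, -2.5000-4.3301i]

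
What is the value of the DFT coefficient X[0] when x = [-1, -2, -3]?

X[0] = Σ(n=0 to 2) x[n] · ω_3^0 = Σ x[n]
= (-1) + (-2) + (-3)

X[0] = -6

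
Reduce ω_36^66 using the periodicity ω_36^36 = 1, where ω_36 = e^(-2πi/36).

Since ω_36^36 = 1, powers reduce modulo 36.
66 mod 36 = 30
So ω_36^66 = ω_36^30 = e^(-2πi·30/36)

ω_36^66 = ω_36^30 = 0.5000+0.8660i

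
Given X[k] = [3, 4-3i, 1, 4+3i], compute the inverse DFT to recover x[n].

x[n] = (1/4) Σ(k=0 to 3) X[k] · e^(2πikn/4)

Computing each x[n]:
x[0] = 3
x[1] = 2
x[2] = -1
x[3] = -1

x = [3, 2, -1, -1]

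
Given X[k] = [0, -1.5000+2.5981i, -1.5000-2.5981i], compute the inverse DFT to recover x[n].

x[n] = (1/3) Σ(k=0 to 2) X[k] · e^(2πikn/3)

Computing each x[n]:
x[0] = -1
x[1] = -1
x[2] = 2

x = [-1, -1, 2]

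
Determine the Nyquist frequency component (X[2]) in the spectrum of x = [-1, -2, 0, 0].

X[2] = Σ(n=0 to 3) x[n] · ω_4^(2n) where ω_4 = e^(-2πi/4)
= (-1)·ω_4^0 + (-2)·ω_4^2 + (0)·ω_4^4 + (0)·ω_4^6

X[2] = 1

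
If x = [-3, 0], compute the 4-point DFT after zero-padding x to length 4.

Original 2-point DFT: [-3, -3]
Zero-padded 4-point DFT provides frequency interpolation.

DFT_4([x, 0, ...]) = [-3, -3, -3, -3]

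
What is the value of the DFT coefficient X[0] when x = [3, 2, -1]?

X[0] = Σ(n=0 to 2) x[n] · ω_3^0 = Σ x[n]
= (3) + (2) + (-1)

X[0] = 4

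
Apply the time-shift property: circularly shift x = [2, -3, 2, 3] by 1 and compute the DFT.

Time shift by 1: X_shifted[k] = ω_4^(1k) · X[k]
Shifted x = [3, 2, -3, 2]

DFT(x[n-1]) = [4, 6, -4, 6]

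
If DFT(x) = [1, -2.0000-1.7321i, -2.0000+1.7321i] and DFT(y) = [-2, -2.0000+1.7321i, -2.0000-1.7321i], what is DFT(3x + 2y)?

By linearity: DFT(3x + 2y) = 3·DFT(x) + 2·DFT(y)
= 3·[1, -2.0000-1.7321i, -2.0000+1.7321i] + 2·[-2, -2.0000+1.7321i, -2.0000-1.7321i]

Computing element-wise:
Z[0] = 3·(1) + 2·(-2) = -1
Z[1] = 3·(-2.0000-1.7321i) + 2·(-2.0000+1.7321i) = -10.0000-1.7321i
Z[2] = 3·(-2.0000+1.7321i) + 2·(-2.0000-1.7321i) = -10.0000+1.7321i

DFT(3x + 2y) = 3·X + 2·Y = [-1, -10.0000-1.7321i, -10.0000+1.7321i]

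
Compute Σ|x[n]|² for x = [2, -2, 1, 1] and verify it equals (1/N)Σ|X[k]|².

Time domain:
Σ|x[n]|² = |2|² + |-2|² + |1|² + |1|² = 10.0000

Frequency domain:
(1/4)Σ|X[k]|² = (1/4)(|2|² + |1+3i|² + |4|² + |1-3i|²) = (1/4)·40.0000 = 10.0000

Both sides agree, confirming Parseval's theorem.

Σ|x[n]|² = (1/N)Σ|X[k]|² = 10.0000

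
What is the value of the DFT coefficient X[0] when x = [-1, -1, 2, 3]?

X[0] = Σ(n=0 to 3) x[n] · ω_4^0 = Σ x[n]
= (-1) + (-1) + (2) + (3)

X[0] = 3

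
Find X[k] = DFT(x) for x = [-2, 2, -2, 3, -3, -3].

X[k] = Σ(n=0 to 5) x[n] · ω_6^(nk)
where ω_6 = e^(-2πi/6)

Computing each X[k]:
X[0] = -5
X[1] = -3.0000-5.1962i
X[2] = 4.0000-3.4641i
X[3] = -9
X[4] = 4.0000+3.4641i
X[5] = -3.0000+5.1962i

X = [-5, -3.0000-5.1962i, 4.0000-3.4641i, -9, 4.0000+3.4641i, -3.0000+5.1962i]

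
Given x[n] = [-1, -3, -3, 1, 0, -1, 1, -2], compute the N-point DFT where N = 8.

X[k] = Σ(n=0 to 7) x[n] · ω_8^(nk)
where ω_8 = e^(-2πi/8)

Computing each X[k]:
X[0] = -8
X[1] = -4.5355+3.2929i
X[2] = 1+3i
X[3] = 2.5355-4.7071i
X[4] = 2
X[5] = 2.5355+4.7071i
X[6] = 1-3i
X[7] = -4.5355-3.2929i

X = [-8, -4.5355+3.2929i, 1+3i, 2.5355-4.7071i, 2, 2.5355+4.7071i, 1-3i, -4.5355-3.2929i]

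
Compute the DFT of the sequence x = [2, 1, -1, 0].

X[k] = Σ(n=0 to 3) x[n] · ω_4^(nk)
where ω_4 = e^(-2πi/4)

Computing each X[k]:
X[0] = 2
X[1] = 3-1i
X[2] = 0
X[3] = 3+1i

X = [2, 3-1i, 0, 3+1i]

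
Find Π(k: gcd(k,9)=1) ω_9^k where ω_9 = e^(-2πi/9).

The primitive 9th roots of unity are ω_9^k for k coprime to 9: k ∈ {1, 2, 4, 5, 7, 8}
Their product equals the constant term of the cyclotomic polynomial Φ_9(x) up to sign.
For n ≥ 3, the product of all primitive nth roots of unity is 1. (For n=1 it is 1; for n=2 it is -1.)

1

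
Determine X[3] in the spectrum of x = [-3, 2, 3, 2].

X[3] = Σ(n=0 to 3) x[n] · ω_4^(3n) where ω_4 = e^(-2πi/4)
= (-3)·ω_4^0 + (2)·ω_4^3 + (3)·ω_4^6 + (2)·ω_4^9

X[3] = -6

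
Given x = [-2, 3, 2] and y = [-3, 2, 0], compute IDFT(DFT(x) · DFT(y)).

(x ⊛ y)[n] = Σ(m=0 to 2) x[m] · y[(n-m) mod 3]

Computing each output sample:
(x ⊛ y)[0] = 10
(x ⊛ y)[1] = -13
(x ⊛ y)[2] = 0

x ⊛ y = [10, -13, 0]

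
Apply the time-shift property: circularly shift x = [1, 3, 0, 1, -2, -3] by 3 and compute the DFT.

Time shift by 3: X_shifted[k] = ω_6^(3k) · X[k]
Shifted x = [1, -2, -3, 1, 3, 0]

DFT(x[n-3]) = [0, -1.0000+6.9282i, 3.0000-3.4641i, 2, 3.0000+3.4641i, -1.0000-6.9282i]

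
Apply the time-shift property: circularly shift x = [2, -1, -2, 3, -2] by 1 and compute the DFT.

Time shift by 1: X_shifted[k] = ω_5^(1k) · X[k]
Shifted x = [-2, 2, -1, -2, 3]

DFT(x[n-1]) = [0, 1.9721+0.3633i, -6.9721+1.5388i, -6.9721-1.5388i, 1.9721-0.3633i]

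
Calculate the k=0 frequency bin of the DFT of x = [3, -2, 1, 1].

X[0] = Σ(n=0 to 3) x[n] · ω_4^0 = Σ x[n]
= (3) + (-2) + (1) + (1)

X[0] = 3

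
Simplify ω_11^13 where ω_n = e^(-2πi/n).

Since ω_11^11 = 1, powers reduce modulo 11.
13 mod 11 = 2
So ω_11^13 = ω_11^2 = e^(-2πi·2/11)

ω_11^13 = ω_11^2 = 0.4154-0.9096i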